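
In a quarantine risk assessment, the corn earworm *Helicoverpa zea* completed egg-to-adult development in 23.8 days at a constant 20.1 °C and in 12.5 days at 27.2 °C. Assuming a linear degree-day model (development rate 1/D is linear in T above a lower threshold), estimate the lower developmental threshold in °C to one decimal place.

Under the model K = D·(T − T_b), so D₁·(T₁ − T_b) = D₂·(T₂ − T_b).
23.8·(20.1 − T_b) = 12.5·(27.2 − T_b)
T_b = (23.8·20.1 − 12.5·27.2) / (23.8 − 12.5) = 138.38 / 11.3 = 12.246 °C ≈ 12.2 °C.

12.2 °C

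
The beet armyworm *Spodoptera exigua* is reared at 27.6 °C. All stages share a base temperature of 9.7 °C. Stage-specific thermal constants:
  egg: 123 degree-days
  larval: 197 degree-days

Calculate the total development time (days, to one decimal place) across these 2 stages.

17.9 days

Daily accumulation at 27.6 °C = 27.6 − 9.7 = 17.9 DD/day.
Total K = 123 + 197 = 320 DD.
Total duration = 320 / 17.9 = 17.877 ≈ 17.9 days.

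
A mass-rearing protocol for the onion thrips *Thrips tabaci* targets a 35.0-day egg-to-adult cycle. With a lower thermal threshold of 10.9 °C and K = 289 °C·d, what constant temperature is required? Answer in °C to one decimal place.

Required daily accumulation = 289 / 35.0 = 8.257 DD/day.
T = T_base + 8.257 = 10.9 + 8.257 = 19.157 ≈ 19.2 °C.

19.2 °C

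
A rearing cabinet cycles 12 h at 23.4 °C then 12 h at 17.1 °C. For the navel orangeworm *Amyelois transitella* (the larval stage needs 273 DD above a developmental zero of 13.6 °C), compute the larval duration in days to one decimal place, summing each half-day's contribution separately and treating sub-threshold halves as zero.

41.1 days

Day half: max(0, 23.4 − 13.6) × 0.5 = 9.8 × 0.5 = 4.90 DD.
Night half: max(0, 17.1 − 13.6) × 0.5 = 3.5 × 0.5 = 1.75 DD.
Per 24 h: 6.65 DD/day.
Duration = 273 / 6.65 = 41.053 ≈ 41.1 days.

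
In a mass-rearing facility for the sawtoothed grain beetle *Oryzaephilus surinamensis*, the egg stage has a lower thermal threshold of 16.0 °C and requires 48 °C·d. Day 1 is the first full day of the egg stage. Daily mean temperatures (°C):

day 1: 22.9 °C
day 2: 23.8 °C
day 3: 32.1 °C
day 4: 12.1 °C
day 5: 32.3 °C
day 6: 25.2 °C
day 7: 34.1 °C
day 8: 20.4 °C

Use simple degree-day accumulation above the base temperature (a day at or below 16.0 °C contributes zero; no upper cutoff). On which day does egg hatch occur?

day 6

Daily DD above 16.0 °C: 6.9, 7.8, 16.1, 0.0, 16.3, 9.2, 18.1, 4.4.
Cumulative: 6.9, 14.7, 30.8, 30.8, 47.1, 56.3, 74.4, 78.8.
The total first reaches 48 DD on day 6.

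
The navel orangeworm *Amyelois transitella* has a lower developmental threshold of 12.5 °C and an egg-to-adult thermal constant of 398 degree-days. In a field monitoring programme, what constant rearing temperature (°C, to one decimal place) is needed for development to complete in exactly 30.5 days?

25.5 °C

Required daily accumulation = 398 / 30.5 = 13.049 DD/day.
T = T_base + 13.049 = 12.5 + 13.049 = 25.549 ≈ 25.5 °C.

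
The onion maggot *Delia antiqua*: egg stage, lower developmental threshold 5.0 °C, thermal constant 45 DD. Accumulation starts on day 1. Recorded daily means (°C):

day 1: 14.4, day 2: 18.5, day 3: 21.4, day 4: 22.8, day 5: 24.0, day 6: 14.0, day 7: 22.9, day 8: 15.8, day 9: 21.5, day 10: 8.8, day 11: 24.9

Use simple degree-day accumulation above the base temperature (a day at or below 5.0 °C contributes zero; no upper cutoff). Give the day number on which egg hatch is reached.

day 4

Daily DD above 5.0 °C: 9.4, 13.5, 16.4, 17.8, 19.0, 9.0, 17.9, 10.8, 16.5, 3.8, 19.9.
Cumulative: 9.4, 22.9, 39.3, 57.1, 76.1, 85.1, 103.0, 113.8, 130.3, 134.1, 154.0.
The total first reaches 45 DD on day 4.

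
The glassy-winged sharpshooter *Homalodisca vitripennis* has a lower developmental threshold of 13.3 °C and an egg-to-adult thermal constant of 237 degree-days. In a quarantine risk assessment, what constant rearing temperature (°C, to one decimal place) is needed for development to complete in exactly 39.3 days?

19.3 °C

Required daily accumulation = 237 / 39.3 = 6.031 DD/day.
T = T_base + 6.031 = 13.3 + 6.031 = 19.331 ≈ 19.3 °C.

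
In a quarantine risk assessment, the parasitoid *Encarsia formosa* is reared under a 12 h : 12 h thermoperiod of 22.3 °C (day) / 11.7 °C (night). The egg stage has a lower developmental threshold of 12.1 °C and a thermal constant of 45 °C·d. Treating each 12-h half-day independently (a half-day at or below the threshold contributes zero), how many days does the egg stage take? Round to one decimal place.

Day half: max(0, 22.3 − 12.1) × 0.5 = 10.2 × 0.5 = 5.10 DD.
Night half: max(0, 11.7 − 12.1) × 0.5 = 0.0 × 0.5 = 0.00 DD.
Per 24 h: 5.10 DD/day.
Duration = 45 / 5.10 = 8.824 ≈ 8.8 days.

8.8 days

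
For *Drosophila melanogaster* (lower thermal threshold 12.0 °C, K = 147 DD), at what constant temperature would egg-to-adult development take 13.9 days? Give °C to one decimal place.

Required daily accumulation = 147 / 13.9 = 10.576 DD/day.
T = T_base + 10.576 = 12.0 + 10.576 = 22.576 ≈ 22.6 °C.

22.6 °C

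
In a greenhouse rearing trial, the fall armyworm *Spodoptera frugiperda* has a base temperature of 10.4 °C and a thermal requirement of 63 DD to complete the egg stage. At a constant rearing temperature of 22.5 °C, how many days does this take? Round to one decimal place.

Daily accumulation = 22.5 − 10.4 = 12.1 DD/day.
Duration = 63 / 12.1 = 5.207 ≈ 5.2 days.

5.2 days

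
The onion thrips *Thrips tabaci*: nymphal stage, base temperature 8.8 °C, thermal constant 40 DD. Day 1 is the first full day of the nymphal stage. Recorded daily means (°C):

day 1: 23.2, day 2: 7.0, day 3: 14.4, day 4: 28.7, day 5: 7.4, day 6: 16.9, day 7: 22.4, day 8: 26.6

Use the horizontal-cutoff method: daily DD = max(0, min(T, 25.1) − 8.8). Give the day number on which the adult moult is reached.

day 6

Daily DD above 8.8 °C (capped at 16.3): 14.4, 0.0, 5.6, 16.3, 0.0, 8.1, 13.6, 16.3.
Cumulative: 14.4, 14.4, 20.0, 36.3, 36.3, 44.4, 58.0, 74.3.
The total first reaches 40 DD on day 6.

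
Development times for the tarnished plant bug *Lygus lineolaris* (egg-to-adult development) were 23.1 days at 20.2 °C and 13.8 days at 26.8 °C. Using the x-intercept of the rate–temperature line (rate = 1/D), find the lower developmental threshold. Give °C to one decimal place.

10.4 °C

Under the model K = D·(T − T_b), so D₁·(T₁ − T_b) = D₂·(T₂ − T_b).
23.1·(20.2 − T_b) = 13.8·(26.8 − T_b)
T_b = (23.1·20.2 − 13.8·26.8) / (23.1 − 13.8) = 96.78 / 9.3 = 10.406 °C ≈ 10.4 °C.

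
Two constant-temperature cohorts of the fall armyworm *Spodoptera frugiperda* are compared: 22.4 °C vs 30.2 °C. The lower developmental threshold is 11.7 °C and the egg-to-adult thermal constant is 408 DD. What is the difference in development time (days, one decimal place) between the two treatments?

16.1 days

At 22.4 °C: 408 / (22.4 − 11.7) = 408 / 10.7 = 38.131 d.
At 30.2 °C: 408 / (30.2 − 11.7) = 408 / 18.5 = 22.054 d.
Difference = |38.131 − 22.054| = 16.077 ≈ 16.1 days.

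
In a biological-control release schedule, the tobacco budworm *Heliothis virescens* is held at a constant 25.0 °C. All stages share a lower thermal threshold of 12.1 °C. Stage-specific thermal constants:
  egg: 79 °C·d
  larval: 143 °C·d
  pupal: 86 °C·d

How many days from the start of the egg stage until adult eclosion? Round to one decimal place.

23.9 days

Daily accumulation at 25.0 °C = 25.0 − 12.1 = 12.9 DD/day.
Total K = 79 + 143 + 86 = 308 DD.
Total duration = 308 / 12.9 = 23.876 ≈ 23.9 days.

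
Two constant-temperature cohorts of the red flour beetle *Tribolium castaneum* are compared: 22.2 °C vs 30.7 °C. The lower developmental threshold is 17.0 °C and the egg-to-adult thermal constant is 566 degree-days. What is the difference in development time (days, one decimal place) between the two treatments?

67.5 days

At 22.2 °C: 566 / (22.2 − 17.0) = 566 / 5.2 = 108.846 d.
At 30.7 °C: 566 / (30.7 − 17.0) = 566 / 13.7 = 41.314 d.
Difference = |108.846 − 41.314| = 67.532 ≈ 67.5 days.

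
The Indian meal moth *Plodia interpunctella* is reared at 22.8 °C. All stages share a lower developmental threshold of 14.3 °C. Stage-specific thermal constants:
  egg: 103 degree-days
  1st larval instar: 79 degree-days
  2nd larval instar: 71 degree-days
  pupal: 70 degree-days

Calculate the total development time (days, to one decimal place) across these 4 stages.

38.0 days

Daily accumulation at 22.8 °C = 22.8 − 14.3 = 8.5 DD/day.
Total K = 103 + 79 + 71 + 70 = 323 DD.
Total duration = 323 / 8.5 = 38.000 ≈ 38.0 days.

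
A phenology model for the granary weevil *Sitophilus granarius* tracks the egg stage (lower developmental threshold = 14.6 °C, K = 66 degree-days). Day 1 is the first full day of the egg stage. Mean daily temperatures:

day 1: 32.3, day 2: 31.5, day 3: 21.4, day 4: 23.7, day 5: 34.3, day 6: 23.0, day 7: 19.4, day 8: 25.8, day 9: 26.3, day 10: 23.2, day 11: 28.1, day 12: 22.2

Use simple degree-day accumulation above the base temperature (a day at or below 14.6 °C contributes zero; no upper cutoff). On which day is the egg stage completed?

day 5

Daily DD above 14.6 °C: 17.7, 16.9, 6.8, 9.1, 19.7, 8.4, 4.8, 11.2, 11.7, 8.6, 13.5, 7.6.
Cumulative: 17.7, 34.6, 41.4, 50.5, 70.2, 78.6, 83.4, 94.6, 106.3, 114.9, 128.4, 136.0.
The total first reaches 66 DD on day 5.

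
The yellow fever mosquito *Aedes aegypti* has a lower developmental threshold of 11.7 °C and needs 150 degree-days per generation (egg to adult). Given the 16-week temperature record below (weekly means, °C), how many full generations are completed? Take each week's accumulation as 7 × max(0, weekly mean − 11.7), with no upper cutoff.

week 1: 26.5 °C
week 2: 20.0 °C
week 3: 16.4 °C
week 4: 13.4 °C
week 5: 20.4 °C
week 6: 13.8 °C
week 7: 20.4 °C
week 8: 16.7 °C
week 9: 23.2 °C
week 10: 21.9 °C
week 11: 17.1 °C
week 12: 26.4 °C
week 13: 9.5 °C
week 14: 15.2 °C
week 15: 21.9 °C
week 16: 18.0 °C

Weekly DD (7 × max(0, T̄ − 11.7)): 103.6, 58.1, 32.9, 11.9, 60.9, 14.7, 60.9, 35.0, 80.5, 71.4, 37.8, 102.9, 0.0, 24.5, 71.4, 44.1.
Season total = 810.6 DD.
Complete generations = ⌊810.6 / 150⌋ = 5.

5 generations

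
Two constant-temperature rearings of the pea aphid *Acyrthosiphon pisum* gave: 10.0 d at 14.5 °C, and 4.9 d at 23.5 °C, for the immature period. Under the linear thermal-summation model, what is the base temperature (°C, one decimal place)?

5.9 °C

Under the model K = D·(T − T_b), so D₁·(T₁ − T_b) = D₂·(T₂ − T_b).
10.0·(14.5 − T_b) = 4.9·(23.5 − T_b)
T_b = (10.0·14.5 − 4.9·23.5) / (10.0 − 4.9) = 29.85 / 5.1 = 5.853 °C ≈ 5.9 °C.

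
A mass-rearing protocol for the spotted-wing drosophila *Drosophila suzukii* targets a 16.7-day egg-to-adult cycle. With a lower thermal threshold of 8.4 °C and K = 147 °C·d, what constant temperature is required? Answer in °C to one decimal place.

17.2 °C

Required daily accumulation = 147 / 16.7 = 8.802 DD/day.
T = T_base + 8.802 = 8.4 + 8.802 = 17.202 ≈ 17.2 °C.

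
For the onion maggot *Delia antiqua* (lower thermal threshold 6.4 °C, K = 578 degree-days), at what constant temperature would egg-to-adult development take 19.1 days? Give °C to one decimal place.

36.7 °C

Required daily accumulation = 578 / 19.1 = 30.262 DD/day.
T = T_base + 30.262 = 6.4 + 30.262 = 36.662 ≈ 36.7 °C.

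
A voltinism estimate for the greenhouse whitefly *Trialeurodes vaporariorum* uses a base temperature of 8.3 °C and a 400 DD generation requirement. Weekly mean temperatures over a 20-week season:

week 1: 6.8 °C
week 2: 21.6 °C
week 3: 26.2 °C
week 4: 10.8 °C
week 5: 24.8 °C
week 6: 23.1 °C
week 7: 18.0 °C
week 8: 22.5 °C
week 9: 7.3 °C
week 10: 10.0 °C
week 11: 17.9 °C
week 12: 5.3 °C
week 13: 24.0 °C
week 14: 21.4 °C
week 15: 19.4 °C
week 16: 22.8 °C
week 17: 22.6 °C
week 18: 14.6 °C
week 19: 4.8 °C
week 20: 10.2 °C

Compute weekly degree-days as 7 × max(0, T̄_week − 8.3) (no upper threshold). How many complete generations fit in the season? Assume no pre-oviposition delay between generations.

3 generations

Weekly DD (7 × max(0, T̄ − 8.3)): 0.0, 93.1, 125.3, 17.5, 115.5, 103.6, 67.9, 99.4, 0.0, 11.9, 67.2, 0.0, 109.9, 91.7, 77.7, 101.5, 100.1, 44.1, 0.0, 13.3.
Season total = 1239.7 DD.
Complete generations = ⌊1239.7 / 400⌋ = 3.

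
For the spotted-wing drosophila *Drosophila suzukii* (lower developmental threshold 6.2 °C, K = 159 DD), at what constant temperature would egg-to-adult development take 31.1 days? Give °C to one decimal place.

Required daily accumulation = 159 / 31.1 = 5.113 DD/day.
T = T_base + 5.113 = 6.2 + 5.113 = 11.313 ≈ 11.3 °C.

11.3 °C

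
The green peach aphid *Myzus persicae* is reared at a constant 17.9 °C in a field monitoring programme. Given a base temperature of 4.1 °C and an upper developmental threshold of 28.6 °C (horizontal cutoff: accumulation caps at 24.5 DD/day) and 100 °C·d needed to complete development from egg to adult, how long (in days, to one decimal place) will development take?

Daily accumulation = 17.9 − 4.1 = 13.8 DD/day.
Duration = 100 / 13.8 = 7.246 ≈ 7.2 days.

7.2 days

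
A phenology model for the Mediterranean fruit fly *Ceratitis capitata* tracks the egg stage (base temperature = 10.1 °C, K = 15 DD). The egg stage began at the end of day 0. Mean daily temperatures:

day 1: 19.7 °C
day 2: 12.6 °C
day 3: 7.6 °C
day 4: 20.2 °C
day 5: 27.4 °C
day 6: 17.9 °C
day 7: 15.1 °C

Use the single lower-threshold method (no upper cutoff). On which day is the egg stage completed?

Daily DD above 10.1 °C: 9.6, 2.5, 0.0, 10.1, 17.3, 7.8, 5.0.
Cumulative: 9.6, 12.1, 12.1, 22.2, 39.5, 47.3, 52.3.
The total first reaches 15 DD on day 4.

day 4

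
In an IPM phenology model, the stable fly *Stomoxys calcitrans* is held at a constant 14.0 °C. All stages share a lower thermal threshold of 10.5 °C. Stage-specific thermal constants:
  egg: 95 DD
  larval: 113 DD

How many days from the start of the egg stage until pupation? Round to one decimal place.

Daily accumulation at 14.0 °C = 14.0 − 10.5 = 3.5 DD/day.
Total K = 95 + 113 = 208 DD.
Total duration = 208 / 3.5 = 59.429 ≈ 59.4 days.

59.4 days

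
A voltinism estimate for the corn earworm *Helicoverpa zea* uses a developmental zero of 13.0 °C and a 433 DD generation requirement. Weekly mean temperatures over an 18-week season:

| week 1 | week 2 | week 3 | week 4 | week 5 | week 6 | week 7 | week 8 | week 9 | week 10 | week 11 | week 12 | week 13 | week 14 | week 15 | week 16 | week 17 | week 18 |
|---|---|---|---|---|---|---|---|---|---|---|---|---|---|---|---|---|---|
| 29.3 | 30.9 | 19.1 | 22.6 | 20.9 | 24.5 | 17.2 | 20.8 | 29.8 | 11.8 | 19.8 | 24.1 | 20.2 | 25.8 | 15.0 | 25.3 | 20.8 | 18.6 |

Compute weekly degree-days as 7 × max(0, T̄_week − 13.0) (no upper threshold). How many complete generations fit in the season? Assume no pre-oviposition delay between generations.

2 generations

Weekly DD (7 × max(0, T̄ − 13.0)): 114.1, 125.3, 42.7, 67.2, 55.3, 80.5, 29.4, 54.6, 117.6, 0.0, 47.6, 77.7, 50.4, 89.6, 14.0, 86.1, 54.6, 39.2.
Season total = 1145.9 DD.
Complete generations = ⌊1145.9 / 433⌋ = 2.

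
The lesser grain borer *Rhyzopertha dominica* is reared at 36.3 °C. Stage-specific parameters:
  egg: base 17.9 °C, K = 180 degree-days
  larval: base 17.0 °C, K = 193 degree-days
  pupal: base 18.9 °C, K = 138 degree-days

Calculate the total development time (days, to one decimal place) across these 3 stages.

27.7 days

egg: 180 / (36.3 − 17.9) = 180 / 18.4 = 9.783 d.
larval: 193 / (36.3 − 17.0) = 193 / 19.3 = 10.000 d.
pupal: 138 / (36.3 − 18.9) = 138 / 17.4 = 7.931 d.
Sum = 27.714 ≈ 27.7 days.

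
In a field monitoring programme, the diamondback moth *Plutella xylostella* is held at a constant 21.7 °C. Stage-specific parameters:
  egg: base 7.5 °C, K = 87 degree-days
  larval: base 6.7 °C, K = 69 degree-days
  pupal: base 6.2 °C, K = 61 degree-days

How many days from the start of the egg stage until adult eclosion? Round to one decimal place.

14.7 days

egg: 87 / (21.7 − 7.5) = 87 / 14.2 = 6.127 d.
larval: 69 / (21.7 − 6.7) = 69 / 15.0 = 4.600 d.
pupal: 61 / (21.7 − 6.2) = 61 / 15.5 = 3.935 d.
Sum = 14.662 ≈ 14.7 days.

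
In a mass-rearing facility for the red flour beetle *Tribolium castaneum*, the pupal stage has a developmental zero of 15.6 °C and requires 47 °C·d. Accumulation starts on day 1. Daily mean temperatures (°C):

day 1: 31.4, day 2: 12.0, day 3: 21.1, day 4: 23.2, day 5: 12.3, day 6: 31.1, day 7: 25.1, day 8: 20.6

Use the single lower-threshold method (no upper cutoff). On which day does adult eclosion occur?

day 7

Daily DD above 15.6 °C: 15.8, 0.0, 5.5, 7.6, 0.0, 15.5, 9.5, 5.0.
Cumulative: 15.8, 15.8, 21.3, 28.9, 28.9, 44.4, 53.9, 58.9.
The total first reaches 47 DD on day 7.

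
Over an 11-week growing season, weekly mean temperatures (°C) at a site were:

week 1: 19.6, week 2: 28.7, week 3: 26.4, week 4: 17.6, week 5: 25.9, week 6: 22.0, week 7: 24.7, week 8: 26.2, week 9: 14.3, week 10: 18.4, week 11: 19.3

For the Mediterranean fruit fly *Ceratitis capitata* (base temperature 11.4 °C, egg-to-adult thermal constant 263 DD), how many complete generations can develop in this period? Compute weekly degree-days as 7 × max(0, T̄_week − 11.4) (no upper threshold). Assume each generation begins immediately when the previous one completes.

Weekly DD (7 × max(0, T̄ − 11.4)): 57.4, 121.1, 105.0, 43.4, 101.5, 74.2, 93.1, 103.6, 20.3, 49.0, 55.3.
Season total = 823.9 DD.
Complete generations = ⌊823.9 / 263⌋ = 3.

3 generations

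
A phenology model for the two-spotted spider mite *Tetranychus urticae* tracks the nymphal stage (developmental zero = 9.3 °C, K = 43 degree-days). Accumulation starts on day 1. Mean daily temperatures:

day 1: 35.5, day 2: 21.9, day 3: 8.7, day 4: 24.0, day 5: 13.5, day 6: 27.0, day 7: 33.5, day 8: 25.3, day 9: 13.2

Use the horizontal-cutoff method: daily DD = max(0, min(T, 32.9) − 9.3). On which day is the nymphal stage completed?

Daily DD above 9.3 °C (capped at 23.6): 23.6, 12.6, 0.0, 14.7, 4.2, 17.7, 23.6, 16.0, 3.9.
Cumulative: 23.6, 36.2, 36.2, 50.9, 55.1, 72.8, 96.4, 112.4, 116.3.
The total first reaches 43 DD on day 4.

day 4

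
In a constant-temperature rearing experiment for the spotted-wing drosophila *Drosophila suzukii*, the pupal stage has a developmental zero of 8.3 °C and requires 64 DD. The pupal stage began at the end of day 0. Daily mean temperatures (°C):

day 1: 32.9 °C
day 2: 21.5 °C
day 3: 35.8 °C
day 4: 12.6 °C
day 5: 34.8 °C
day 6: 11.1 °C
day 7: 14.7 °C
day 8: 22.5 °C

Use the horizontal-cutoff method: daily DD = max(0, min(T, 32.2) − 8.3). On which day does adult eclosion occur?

Daily DD above 8.3 °C (capped at 23.9): 23.9, 13.2, 23.9, 4.3, 23.9, 2.8, 6.4, 14.2.
Cumulative: 23.9, 37.1, 61.0, 65.3, 89.2, 92.0, 98.4, 112.6.
The total first reaches 64 DD on day 4.

day 4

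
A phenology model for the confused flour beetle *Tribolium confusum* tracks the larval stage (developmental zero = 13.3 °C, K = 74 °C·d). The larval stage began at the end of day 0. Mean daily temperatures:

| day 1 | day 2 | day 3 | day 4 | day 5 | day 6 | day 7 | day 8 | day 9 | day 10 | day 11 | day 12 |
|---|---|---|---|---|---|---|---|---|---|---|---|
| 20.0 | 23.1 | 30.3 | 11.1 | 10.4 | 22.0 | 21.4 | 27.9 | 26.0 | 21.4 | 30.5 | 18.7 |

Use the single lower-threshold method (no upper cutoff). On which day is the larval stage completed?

day 9

Daily DD above 13.3 °C: 6.7, 9.8, 17.0, 0.0, 0.0, 8.7, 8.1, 14.6, 12.7, 8.1, 17.2, 5.4.
Cumulative: 6.7, 16.5, 33.5, 33.5, 33.5, 42.2, 50.3, 64.9, 77.6, 85.7, 102.9, 108.3.
The total first reaches 74 DD on day 9.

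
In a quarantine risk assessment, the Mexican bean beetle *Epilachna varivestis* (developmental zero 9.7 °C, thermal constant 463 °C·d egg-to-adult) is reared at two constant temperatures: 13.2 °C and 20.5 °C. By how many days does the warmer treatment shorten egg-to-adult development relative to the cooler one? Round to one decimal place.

At 13.2 °C: 463 / (13.2 − 9.7) = 463 / 3.5 = 132.286 d.
At 20.5 °C: 463 / (20.5 − 9.7) = 463 / 10.8 = 42.870 d.
Difference = |132.286 − 42.870| = 89.415 ≈ 89.4 days.

89.4 days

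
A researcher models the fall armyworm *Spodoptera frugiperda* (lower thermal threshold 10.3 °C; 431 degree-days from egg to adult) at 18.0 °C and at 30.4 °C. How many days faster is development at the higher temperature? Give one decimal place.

34.5 days

At 18.0 °C: 431 / (18.0 − 10.3) = 431 / 7.7 = 55.974 d.
At 30.4 °C: 431 / (30.4 − 10.3) = 431 / 20.1 = 21.443 d.
Difference = |55.974 − 21.443| = 34.531 ≈ 34.5 days.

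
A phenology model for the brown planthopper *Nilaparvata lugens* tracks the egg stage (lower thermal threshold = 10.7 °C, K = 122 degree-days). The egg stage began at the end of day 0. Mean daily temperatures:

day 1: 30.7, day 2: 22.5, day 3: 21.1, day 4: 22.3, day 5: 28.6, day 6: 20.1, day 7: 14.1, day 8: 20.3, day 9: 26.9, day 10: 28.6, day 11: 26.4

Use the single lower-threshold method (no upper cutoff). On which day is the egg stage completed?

Daily DD above 10.7 °C: 20.0, 11.8, 10.4, 11.6, 17.9, 9.4, 3.4, 9.6, 16.2, 17.9, 15.7.
Cumulative: 20.0, 31.8, 42.2, 53.8, 71.7, 81.1, 84.5, 94.1, 110.3, 128.2, 143.9.
The total first reaches 122 DD on day 10.

day 10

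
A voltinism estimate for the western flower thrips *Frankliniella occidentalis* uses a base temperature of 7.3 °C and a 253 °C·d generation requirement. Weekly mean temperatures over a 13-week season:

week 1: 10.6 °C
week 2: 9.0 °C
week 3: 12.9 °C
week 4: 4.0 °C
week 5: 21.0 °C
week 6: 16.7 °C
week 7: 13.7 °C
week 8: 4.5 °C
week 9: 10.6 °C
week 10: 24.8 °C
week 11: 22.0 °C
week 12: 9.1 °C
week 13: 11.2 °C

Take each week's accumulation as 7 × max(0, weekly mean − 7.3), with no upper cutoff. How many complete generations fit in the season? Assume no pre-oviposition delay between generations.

2 generations

Weekly DD (7 × max(0, T̄ − 7.3)): 23.1, 11.9, 39.2, 0.0, 95.9, 65.8, 44.8, 0.0, 23.1, 122.5, 102.9, 12.6, 27.3.
Season total = 569.1 DD.
Complete generations = ⌊569.1 / 253⌋ = 2.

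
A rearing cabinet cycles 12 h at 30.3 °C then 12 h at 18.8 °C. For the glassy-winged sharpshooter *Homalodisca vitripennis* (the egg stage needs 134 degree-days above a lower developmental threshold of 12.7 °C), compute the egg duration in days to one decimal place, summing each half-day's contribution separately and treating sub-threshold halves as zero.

11.3 days

Day half: max(0, 30.3 − 12.7) × 0.5 = 17.6 × 0.5 = 8.80 DD.
Night half: max(0, 18.8 − 12.7) × 0.5 = 6.1 × 0.5 = 3.05 DD.
Per 24 h: 11.85 DD/day.
Duration = 134 / 11.85 = 11.308 ≈ 11.3 days.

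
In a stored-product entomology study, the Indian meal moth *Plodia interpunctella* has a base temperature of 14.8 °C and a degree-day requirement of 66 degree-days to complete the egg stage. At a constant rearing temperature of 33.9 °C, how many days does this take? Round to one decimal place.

Daily accumulation = 33.9 − 14.8 = 19.1 DD/day.
Duration = 66 / 19.1 = 3.455 ≈ 3.5 days.

3.5 days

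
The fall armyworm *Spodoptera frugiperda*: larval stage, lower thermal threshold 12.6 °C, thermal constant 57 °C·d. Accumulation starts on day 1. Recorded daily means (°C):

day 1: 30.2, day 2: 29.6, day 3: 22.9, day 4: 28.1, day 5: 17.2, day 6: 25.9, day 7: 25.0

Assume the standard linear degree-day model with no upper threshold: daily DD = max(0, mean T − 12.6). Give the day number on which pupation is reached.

Daily DD above 12.6 °C: 17.6, 17.0, 10.3, 15.5, 4.6, 13.3, 12.4.
Cumulative: 17.6, 34.6, 44.9, 60.4, 65.0, 78.3, 90.7.
The total first reaches 57 DD on day 4.

day 4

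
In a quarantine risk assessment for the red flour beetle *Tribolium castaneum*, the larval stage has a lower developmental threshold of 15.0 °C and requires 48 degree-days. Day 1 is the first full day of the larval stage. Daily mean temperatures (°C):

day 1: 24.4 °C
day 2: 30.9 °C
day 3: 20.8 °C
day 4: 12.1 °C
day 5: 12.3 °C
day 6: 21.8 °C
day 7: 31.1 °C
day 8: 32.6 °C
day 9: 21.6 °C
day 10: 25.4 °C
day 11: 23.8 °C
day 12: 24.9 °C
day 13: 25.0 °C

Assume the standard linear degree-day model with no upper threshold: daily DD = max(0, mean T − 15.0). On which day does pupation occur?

day 7

Daily DD above 15.0 °C: 9.4, 15.9, 5.8, 0.0, 0.0, 6.8, 16.1, 17.6, 6.6, 10.4, 8.8, 9.9, 10.0.
Cumulative: 9.4, 25.3, 31.1, 31.1, 31.1, 37.9, 54.0, 71.6, 78.2, 88.6, 97.4, 107.3, 117.3.
The total first reaches 48 DD on day 7.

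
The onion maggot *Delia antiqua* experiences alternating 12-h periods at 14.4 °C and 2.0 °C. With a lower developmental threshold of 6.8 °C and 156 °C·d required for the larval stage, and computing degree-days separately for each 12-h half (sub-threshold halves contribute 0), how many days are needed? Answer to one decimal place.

41.1 days

Day half: max(0, 14.4 − 6.8) × 0.5 = 7.6 × 0.5 = 3.80 DD.
Night half: max(0, 2.0 − 6.8) × 0.5 = 0.0 × 0.5 = 0.00 DD.
Per 24 h: 3.80 DD/day.
Duration = 156 / 3.80 = 41.053 ≈ 41.1 days.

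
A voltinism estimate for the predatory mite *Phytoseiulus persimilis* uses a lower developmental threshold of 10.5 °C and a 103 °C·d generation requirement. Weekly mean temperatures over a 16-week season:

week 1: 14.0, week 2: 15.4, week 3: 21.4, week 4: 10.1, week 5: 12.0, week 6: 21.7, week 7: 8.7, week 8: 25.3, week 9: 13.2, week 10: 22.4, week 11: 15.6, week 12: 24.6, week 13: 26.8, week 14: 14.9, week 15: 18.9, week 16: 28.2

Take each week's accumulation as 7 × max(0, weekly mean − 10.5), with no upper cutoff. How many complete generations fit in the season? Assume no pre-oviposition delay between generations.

8 generations

Weekly DD (7 × max(0, T̄ − 10.5)): 24.5, 34.3, 76.3, 0.0, 10.5, 78.4, 0.0, 103.6, 18.9, 83.3, 35.7, 98.7, 114.1, 30.8, 58.8, 123.9.
Season total = 891.8 DD.
Complete generations = ⌊891.8 / 103⌋ = 8.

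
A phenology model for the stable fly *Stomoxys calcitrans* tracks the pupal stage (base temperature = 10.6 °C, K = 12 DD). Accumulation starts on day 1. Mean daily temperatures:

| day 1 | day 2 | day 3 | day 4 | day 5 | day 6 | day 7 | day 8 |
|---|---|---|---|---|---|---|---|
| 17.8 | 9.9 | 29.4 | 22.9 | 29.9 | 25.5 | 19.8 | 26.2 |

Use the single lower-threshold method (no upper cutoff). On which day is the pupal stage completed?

day 3

Daily DD above 10.6 °C: 7.2, 0.0, 18.8, 12.3, 19.3, 14.9, 9.2, 15.6.
Cumulative: 7.2, 7.2, 26.0, 38.3, 57.6, 72.5, 81.7, 97.3.
The total first reaches 12 DD on day 3.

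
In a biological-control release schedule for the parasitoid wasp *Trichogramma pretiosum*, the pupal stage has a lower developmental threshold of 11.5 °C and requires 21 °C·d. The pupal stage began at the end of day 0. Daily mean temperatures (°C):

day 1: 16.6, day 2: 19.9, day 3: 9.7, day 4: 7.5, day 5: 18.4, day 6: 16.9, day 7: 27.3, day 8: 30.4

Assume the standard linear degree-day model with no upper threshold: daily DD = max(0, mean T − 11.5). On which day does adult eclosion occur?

Daily DD above 11.5 °C: 5.1, 8.4, 0.0, 0.0, 6.9, 5.4, 15.8, 18.9.
Cumulative: 5.1, 13.5, 13.5, 13.5, 20.4, 25.8, 41.6, 60.5.
The total first reaches 21 DD on day 6.

day 6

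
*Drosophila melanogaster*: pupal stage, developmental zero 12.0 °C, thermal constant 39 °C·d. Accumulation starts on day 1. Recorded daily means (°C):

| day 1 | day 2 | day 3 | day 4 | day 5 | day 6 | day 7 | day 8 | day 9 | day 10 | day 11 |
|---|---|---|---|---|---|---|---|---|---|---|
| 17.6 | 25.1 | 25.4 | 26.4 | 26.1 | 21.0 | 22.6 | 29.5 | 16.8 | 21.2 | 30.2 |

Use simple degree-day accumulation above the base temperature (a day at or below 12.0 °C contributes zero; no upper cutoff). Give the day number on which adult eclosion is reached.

Daily DD above 12.0 °C: 5.6, 13.1, 13.4, 14.4, 14.1, 9.0, 10.6, 17.5, 4.8, 9.2, 18.2.
Cumulative: 5.6, 18.7, 32.1, 46.5, 60.6, 69.6, 80.2, 97.7, 102.5, 111.7, 129.9.
The total first reaches 39 DD on day 4.

day 4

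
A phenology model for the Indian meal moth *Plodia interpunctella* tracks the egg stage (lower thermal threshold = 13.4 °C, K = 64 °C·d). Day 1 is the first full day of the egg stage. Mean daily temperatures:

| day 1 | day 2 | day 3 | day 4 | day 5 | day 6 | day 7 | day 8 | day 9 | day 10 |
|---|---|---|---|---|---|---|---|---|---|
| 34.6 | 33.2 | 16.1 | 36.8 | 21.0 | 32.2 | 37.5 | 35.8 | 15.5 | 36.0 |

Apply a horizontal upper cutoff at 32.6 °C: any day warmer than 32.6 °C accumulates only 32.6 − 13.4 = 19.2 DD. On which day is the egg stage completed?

day 5

Daily DD above 13.4 °C (capped at 19.2): 19.2, 19.2, 2.7, 19.2, 7.6, 18.8, 19.2, 19.2, 2.1, 19.2.
Cumulative: 19.2, 38.4, 41.1, 60.3, 67.9, 86.7, 105.9, 125.1, 127.2, 146.4.
The total first reaches 64 DD on day 5.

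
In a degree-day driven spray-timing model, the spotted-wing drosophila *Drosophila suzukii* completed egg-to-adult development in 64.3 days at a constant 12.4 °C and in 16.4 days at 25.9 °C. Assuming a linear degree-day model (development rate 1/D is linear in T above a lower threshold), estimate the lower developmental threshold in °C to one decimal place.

7.8 °C

Equal thermal constants: D₁(T₁ − T_b) = D₂(T₂ − T_b).
64.3·(12.4 − T_b) = 16.4·(25.9 − T_b)
T_b = (64.3·12.4 − 16.4·25.9) / (64.3 − 16.4) = 372.56 / 47.9 = 7.778 °C ≈ 7.8 °C.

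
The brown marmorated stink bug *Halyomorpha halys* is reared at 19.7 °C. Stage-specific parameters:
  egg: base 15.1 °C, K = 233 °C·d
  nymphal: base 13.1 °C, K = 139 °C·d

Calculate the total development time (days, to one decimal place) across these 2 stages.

egg: 233 / (19.7 − 15.1) = 233 / 4.6 = 50.652 d.
nymphal: 139 / (19.7 − 13.1) = 139 / 6.6 = 21.061 d.
Sum = 71.713 ≈ 71.7 days.

71.7 days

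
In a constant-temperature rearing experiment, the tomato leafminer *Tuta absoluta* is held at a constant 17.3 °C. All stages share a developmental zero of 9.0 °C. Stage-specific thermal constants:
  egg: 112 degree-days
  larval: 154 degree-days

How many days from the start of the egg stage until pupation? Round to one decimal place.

Daily accumulation at 17.3 °C = 17.3 − 9.0 = 8.3 DD/day.
Total K = 112 + 154 = 266 DD.
Total duration = 266 / 8.3 = 32.048 ≈ 32.0 days.

32.0 days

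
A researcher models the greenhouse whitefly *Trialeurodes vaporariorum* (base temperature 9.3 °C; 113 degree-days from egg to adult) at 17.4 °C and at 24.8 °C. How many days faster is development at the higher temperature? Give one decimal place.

6.7 days

At 17.4 °C: 113 / (17.4 − 9.3) = 113 / 8.1 = 13.951 d.
At 24.8 °C: 113 / (24.8 − 9.3) = 113 / 15.5 = 7.290 d.
Difference = |13.951 − 7.290| = 6.660 ≈ 6.7 days.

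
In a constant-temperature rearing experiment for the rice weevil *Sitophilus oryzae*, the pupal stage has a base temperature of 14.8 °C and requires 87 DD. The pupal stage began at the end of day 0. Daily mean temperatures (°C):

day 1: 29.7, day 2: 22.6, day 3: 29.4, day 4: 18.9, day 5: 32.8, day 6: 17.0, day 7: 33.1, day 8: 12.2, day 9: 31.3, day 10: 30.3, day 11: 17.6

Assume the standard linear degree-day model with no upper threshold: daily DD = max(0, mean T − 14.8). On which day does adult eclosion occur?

day 9

Daily DD above 14.8 °C: 14.9, 7.8, 14.6, 4.1, 18.0, 2.2, 18.3, 0.0, 16.5, 15.5, 2.8.
Cumulative: 14.9, 22.7, 37.3, 41.4, 59.4, 61.6, 79.9, 79.9, 96.4, 111.9, 114.7.
The total first reaches 87 DD on day 9.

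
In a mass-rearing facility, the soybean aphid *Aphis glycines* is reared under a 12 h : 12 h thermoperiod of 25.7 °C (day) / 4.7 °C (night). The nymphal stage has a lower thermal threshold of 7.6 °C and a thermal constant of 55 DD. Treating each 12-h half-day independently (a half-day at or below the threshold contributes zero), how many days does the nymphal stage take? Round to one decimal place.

Day half: max(0, 25.7 − 7.6) × 0.5 = 18.1 × 0.5 = 9.05 DD.
Night half: max(0, 4.7 − 7.6) × 0.5 = 0.0 × 0.5 = 0.00 DD.
Per 24 h: 9.05 DD/day.
Duration = 55 / 9.05 = 6.077 ≈ 6.1 days.

6.1 days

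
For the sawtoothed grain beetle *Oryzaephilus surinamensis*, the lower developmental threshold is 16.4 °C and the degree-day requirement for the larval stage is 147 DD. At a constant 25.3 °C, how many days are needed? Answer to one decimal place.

Daily accumulation = 25.3 − 16.4 = 8.9 DD/day.
Duration = 147 / 8.9 = 16.517 ≈ 16.5 days.

16.5 days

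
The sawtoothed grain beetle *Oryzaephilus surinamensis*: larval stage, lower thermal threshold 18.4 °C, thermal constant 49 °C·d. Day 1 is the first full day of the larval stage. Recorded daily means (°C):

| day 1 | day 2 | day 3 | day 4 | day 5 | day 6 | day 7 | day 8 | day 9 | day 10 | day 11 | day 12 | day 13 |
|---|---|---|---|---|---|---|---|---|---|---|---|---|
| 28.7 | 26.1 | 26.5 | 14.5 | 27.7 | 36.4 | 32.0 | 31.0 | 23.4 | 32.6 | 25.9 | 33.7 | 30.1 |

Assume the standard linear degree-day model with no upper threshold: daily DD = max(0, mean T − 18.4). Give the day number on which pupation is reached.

day 6

Daily DD above 18.4 °C: 10.3, 7.7, 8.1, 0.0, 9.3, 18.0, 13.6, 12.6, 5.0, 14.2, 7.5, 15.3, 11.7.
Cumulative: 10.3, 18.0, 26.1, 26.1, 35.4, 53.4, 67.0, 79.6, 84.6, 98.8, 106.3, 121.6, 133.3.
The total first reaches 49 DD on day 6.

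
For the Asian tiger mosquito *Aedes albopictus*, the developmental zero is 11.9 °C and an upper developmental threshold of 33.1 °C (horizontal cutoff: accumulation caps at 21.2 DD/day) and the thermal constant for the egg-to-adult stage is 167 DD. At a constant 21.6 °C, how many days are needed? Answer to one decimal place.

Daily accumulation = 21.6 − 11.9 = 9.7 DD/day.
Duration = 167 / 9.7 = 17.216 ≈ 17.2 days.

17.2 days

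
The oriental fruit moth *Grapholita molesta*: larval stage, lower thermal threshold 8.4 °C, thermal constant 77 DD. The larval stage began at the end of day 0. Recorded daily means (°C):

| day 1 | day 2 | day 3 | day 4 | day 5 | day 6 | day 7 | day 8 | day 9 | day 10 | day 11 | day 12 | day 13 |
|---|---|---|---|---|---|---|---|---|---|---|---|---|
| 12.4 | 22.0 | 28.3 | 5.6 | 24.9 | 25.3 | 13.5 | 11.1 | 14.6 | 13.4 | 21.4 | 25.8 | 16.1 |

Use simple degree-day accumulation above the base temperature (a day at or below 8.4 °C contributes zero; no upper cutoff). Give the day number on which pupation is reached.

Daily DD above 8.4 °C: 4.0, 13.6, 19.9, 0.0, 16.5, 16.9, 5.1, 2.7, 6.2, 5.0, 13.0, 17.4, 7.7.
Cumulative: 4.0, 17.6, 37.5, 37.5, 54.0, 70.9, 76.0, 78.7, 84.9, 89.9, 102.9, 120.3, 128.0.
The total first reaches 77 DD on day 8.

day 8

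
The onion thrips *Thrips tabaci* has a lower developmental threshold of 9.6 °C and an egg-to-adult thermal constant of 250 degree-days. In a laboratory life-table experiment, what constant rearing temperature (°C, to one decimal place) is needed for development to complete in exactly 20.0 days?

Required daily accumulation = 250 / 20.0 = 12.500 DD/day.
T = T_base + 12.500 = 9.6 + 12.500 = 22.100 ≈ 22.1 °C.

22.1 °C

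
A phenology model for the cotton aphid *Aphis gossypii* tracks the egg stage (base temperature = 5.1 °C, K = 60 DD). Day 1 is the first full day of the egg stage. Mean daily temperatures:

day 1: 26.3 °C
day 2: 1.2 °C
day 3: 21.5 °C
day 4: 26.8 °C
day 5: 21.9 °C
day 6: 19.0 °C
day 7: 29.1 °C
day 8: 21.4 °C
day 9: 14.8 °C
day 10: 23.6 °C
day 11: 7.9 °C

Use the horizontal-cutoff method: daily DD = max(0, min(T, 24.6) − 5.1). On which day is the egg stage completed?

day 5

Daily DD above 5.1 °C (capped at 19.5): 19.5, 0.0, 16.4, 19.5, 16.8, 13.9, 19.5, 16.3, 9.7, 18.5, 2.8.
Cumulative: 19.5, 19.5, 35.9, 55.4, 72.2, 86.1, 105.6, 121.9, 131.6, 150.1, 152.9.
The total first reaches 60 DD on day 5.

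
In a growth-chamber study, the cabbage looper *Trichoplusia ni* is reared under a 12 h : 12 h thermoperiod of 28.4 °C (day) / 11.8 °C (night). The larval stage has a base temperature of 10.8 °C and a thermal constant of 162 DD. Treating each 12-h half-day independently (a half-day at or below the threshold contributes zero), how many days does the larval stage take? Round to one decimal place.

Day half: max(0, 28.4 − 10.8) × 0.5 = 17.6 × 0.5 = 8.80 DD.
Night half: max(0, 11.8 − 10.8) × 0.5 = 1.0 × 0.5 = 0.50 DD.
Per 24 h: 9.30 DD/day.
Duration = 162 / 9.30 = 17.419 ≈ 17.4 days.

17.4 days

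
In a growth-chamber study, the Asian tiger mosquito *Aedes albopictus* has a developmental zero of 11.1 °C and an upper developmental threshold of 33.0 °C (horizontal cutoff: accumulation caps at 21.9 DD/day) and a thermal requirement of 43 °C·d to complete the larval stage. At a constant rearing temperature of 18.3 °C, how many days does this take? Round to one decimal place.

Daily accumulation = 18.3 − 11.1 = 7.2 DD/day.
Duration = 43 / 7.2 = 5.972 ≈ 6.0 days.

6.0 days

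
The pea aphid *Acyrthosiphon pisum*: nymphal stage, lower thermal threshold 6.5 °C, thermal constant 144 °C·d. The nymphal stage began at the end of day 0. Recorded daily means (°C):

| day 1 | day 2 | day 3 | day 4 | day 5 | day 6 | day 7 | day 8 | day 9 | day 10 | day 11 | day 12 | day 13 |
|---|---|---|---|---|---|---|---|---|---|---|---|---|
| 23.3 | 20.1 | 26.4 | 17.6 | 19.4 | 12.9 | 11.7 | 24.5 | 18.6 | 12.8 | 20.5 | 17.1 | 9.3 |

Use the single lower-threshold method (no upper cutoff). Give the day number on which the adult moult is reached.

day 12

Daily DD above 6.5 °C: 16.8, 13.6, 19.9, 11.1, 12.9, 6.4, 5.2, 18.0, 12.1, 6.3, 14.0, 10.6, 2.8.
Cumulative: 16.8, 30.4, 50.3, 61.4, 74.3, 80.7, 85.9, 103.9, 116.0, 122.3, 136.3, 146.9, 149.7.
The total first reaches 144 DD on day 12.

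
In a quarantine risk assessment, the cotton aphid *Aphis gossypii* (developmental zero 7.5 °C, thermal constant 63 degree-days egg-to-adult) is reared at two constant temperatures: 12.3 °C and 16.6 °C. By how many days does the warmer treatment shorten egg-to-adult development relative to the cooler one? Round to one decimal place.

6.2 days

At 12.3 °C: 63 / (12.3 − 7.5) = 63 / 4.8 = 13.125 d.
At 16.6 °C: 63 / (16.6 − 7.5) = 63 / 9.1 = 6.923 d.
Difference = |13.125 − 6.923| = 6.202 ≈ 6.2 days.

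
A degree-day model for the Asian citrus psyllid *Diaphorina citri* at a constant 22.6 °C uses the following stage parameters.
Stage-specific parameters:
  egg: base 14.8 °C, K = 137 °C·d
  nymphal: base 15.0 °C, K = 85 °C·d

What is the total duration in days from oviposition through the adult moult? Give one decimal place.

28.7 days

egg: 137 / (22.6 − 14.8) = 137 / 7.8 = 17.564 d.
nymphal: 85 / (22.6 − 15.0) = 85 / 7.6 = 11.184 d.
Sum = 28.748 ≈ 28.7 days.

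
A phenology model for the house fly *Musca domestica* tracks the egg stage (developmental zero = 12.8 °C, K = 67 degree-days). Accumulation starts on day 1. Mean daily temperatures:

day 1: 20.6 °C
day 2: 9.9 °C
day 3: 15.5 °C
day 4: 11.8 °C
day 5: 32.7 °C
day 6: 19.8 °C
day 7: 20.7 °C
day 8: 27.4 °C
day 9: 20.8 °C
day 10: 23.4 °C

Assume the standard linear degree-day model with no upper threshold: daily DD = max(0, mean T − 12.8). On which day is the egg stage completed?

day 9

Daily DD above 12.8 °C: 7.8, 0.0, 2.7, 0.0, 19.9, 7.0, 7.9, 14.6, 8.0, 10.6.
Cumulative: 7.8, 7.8, 10.5, 10.5, 30.4, 37.4, 45.3, 59.9, 67.9, 78.5.
The total first reaches 67 DD on day 9.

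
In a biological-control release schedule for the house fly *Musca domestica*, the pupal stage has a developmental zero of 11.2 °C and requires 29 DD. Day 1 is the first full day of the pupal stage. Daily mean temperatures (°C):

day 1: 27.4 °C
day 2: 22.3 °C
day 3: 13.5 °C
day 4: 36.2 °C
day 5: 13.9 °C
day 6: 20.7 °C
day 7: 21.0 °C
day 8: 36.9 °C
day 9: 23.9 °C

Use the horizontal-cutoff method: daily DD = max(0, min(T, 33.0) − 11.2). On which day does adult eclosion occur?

Daily DD above 11.2 °C (capped at 21.8): 16.2, 11.1, 2.3, 21.8, 2.7, 9.5, 9.8, 21.8, 12.7.
Cumulative: 16.2, 27.3, 29.6, 51.4, 54.1, 63.6, 73.4, 95.2, 107.9.
The total first reaches 29 DD on day 3.

day 3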